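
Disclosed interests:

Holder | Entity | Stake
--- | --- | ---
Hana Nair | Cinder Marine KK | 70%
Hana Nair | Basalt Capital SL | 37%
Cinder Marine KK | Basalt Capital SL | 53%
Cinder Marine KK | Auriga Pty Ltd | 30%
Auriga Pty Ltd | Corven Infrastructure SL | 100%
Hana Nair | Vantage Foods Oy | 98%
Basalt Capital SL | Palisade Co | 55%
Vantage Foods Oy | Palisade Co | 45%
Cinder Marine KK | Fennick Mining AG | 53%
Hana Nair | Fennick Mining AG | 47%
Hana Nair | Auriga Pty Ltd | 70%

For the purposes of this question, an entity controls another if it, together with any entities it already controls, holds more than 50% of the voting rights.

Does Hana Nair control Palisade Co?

Yes

Hana holds 98% of Vantage, so Hana controls Vantage.
Hana holds 70% of Cinder, so Hana controls Cinder.
Hana and Cinder together hold 37% + 53% = 90% of Basalt, so Hana controls Basalt.
Basalt and Vantage together hold 55% + 45% = 100% of Palisade, so Hana controls Palisade.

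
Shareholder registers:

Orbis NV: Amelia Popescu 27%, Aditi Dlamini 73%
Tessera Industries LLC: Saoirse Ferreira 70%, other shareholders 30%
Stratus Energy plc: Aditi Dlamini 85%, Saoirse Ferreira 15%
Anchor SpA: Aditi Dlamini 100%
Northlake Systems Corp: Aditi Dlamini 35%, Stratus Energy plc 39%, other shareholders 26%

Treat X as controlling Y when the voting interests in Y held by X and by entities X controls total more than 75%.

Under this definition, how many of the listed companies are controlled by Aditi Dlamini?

2

Aditi holds 85% of Stratus, so Aditi controls Stratus.
Aditi holds 100% of Anchor, so Aditi controls Anchor.
No other company's threshold is met.
Aditi controls 2 companies.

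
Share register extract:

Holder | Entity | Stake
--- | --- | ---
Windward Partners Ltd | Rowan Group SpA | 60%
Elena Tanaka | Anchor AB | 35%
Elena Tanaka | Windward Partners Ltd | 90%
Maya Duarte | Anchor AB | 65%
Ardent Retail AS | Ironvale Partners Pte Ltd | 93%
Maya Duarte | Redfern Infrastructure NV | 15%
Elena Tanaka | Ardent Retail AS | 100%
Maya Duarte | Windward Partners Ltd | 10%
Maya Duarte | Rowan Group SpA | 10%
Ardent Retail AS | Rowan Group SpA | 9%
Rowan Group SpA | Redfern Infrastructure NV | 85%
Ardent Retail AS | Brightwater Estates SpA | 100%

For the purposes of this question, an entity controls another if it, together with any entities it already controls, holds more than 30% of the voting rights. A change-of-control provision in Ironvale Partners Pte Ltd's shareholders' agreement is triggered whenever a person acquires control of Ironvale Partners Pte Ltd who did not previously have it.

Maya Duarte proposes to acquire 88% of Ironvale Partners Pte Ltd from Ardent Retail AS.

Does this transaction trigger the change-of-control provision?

Yes

The purchase adds only to Maya's holdings (Ardent's stake shrinks), so Maya is the only person who could newly come to control Ironvale.
Maya holds 65% of Anchor, so Maya controls Anchor.
Neither Maya nor any entity Maya controls holds any voting interest in Ironvale.
So before the transaction, Maya does not control Ironvale.
After the purchase, Maya holds 88% of Ironvale directly, and Ardent's stake falls to 5%.
Maya holds 88% of Ironvale, so Maya controls Ironvale.
Maya did not control Ironvale before and does after, so the clause is triggered.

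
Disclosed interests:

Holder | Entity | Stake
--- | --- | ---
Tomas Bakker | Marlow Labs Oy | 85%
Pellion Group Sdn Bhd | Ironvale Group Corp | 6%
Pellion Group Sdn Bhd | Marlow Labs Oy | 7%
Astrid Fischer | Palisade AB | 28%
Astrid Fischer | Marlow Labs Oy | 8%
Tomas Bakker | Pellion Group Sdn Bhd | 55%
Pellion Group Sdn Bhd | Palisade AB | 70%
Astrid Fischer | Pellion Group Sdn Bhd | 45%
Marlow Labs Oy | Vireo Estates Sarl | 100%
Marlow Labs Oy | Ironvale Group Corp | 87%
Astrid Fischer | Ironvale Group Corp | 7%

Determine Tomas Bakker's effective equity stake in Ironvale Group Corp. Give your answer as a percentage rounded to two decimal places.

Tomas reaches Ironvale along 3 paths.
Via Marlow: 85% × 87% = 73.95%.
Via Pellion → Marlow: 55% × 7% × 87% = 3.3495%.
Via Pellion: 55% × 6% = 3.3%.
Total: 73.95% + 3.3495% + 3.3% = 80.5995%.
Rounded: 80.60%.

80.60%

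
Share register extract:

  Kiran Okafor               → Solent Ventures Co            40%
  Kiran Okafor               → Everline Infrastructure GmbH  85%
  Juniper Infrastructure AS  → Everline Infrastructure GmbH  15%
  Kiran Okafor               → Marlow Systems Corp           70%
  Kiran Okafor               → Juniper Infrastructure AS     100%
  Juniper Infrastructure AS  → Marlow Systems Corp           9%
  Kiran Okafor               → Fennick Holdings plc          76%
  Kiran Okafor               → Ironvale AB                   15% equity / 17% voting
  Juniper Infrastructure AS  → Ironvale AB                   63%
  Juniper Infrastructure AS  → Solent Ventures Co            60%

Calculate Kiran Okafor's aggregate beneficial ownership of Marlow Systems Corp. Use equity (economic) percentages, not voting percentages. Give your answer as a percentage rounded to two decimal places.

Kiran reaches Marlow along 2 paths.
Direct stake: 70% = 70%.
Via Juniper: 100% × 9% = 9%.
Total: 70% + 9% = 79%.
Rounded: 79.00%.

79.00%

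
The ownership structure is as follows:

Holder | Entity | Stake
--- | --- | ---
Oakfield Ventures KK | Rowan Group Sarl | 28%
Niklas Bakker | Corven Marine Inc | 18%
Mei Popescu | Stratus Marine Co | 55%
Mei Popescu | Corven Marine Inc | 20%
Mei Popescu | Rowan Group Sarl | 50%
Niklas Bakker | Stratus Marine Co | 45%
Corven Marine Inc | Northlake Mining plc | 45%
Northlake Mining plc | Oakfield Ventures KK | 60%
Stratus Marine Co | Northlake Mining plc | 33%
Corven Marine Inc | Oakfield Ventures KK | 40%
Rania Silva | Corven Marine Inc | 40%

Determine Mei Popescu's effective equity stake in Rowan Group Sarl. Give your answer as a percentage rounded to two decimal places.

56.80%

Mei reaches Rowan along 4 paths.
Via Corven → Oakfield: 20% × 40% × 28% = 2.24%.
Via Corven → Northlake → Oakfield: 20% × 45% × 60% × 28% = 1.512%.
Via Stratus → Northlake → Oakfield: 55% × 33% × 60% × 28% = 3.0492%.
Direct stake: 50% = 50%.
Total: 2.24% + 1.512% + 3.0492% + 50% = 56.8012%.
Rounded: 56.80%.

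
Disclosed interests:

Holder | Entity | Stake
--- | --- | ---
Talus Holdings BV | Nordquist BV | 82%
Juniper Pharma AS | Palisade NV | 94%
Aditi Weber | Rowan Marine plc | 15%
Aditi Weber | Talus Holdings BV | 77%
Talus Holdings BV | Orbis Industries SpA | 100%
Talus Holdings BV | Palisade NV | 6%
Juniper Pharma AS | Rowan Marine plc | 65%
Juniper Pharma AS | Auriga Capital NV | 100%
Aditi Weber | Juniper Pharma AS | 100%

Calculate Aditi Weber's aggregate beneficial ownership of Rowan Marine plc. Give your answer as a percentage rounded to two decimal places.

Aditi reaches Rowan along 2 paths.
Direct stake: 15% = 15%.
Via Juniper: 100% × 65% = 65%.
Total: 15% + 65% = 80%.
Rounded: 80.00%.

80.00%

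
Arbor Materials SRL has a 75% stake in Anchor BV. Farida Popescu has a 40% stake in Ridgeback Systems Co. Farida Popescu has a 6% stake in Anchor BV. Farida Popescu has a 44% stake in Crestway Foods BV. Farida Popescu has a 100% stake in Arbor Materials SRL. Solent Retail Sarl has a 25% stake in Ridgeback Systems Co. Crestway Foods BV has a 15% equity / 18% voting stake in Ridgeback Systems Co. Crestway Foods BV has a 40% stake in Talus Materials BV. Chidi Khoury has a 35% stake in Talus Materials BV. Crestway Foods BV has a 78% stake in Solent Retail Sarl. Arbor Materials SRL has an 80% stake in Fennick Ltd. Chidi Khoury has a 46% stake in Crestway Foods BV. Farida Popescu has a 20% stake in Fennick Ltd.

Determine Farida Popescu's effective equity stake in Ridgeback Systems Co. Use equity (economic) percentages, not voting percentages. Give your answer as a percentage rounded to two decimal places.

55.18%

Farida reaches Ridgeback along 3 paths.
Via Crestway → Solent: 44% × 78% × 25% = 8.58%.
Via Crestway: 44% × 15% = 6.6%.
Direct stake: 40% = 40%.
Total: 8.58% + 6.6% + 40% = 55.18%.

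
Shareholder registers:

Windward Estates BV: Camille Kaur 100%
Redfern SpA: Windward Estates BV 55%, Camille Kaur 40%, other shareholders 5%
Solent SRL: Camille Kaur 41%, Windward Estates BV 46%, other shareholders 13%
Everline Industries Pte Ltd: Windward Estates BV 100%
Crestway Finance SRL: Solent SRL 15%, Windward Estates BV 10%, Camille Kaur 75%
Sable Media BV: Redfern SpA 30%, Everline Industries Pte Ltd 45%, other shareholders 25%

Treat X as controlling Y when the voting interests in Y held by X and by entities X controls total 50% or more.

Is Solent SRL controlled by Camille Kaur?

Yes

Camille holds 100% of Windward, so Camille controls Windward.
Camille and Windward together hold 41% + 46% = 87% of Solent, so Camille controls Solent.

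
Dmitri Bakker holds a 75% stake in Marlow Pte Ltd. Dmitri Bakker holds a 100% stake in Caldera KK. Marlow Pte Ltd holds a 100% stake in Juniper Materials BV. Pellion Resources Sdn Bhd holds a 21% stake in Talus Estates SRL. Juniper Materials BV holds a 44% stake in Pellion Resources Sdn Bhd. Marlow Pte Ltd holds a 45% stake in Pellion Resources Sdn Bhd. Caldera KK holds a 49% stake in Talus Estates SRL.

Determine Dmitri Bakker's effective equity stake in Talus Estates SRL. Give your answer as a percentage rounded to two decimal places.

Dmitri reaches Talus along 3 paths.
Via Caldera: 100% × 49% = 49%.
Via Marlow → Juniper → Pellion: 75% × 100% × 44% × 21% = 6.93%.
Via Marlow → Pellion: 75% × 45% × 21% = 7.0875%.
Total: 49% + 6.93% + 7.0875% = 63.0175%.
Rounded: 63.02%.

63.02%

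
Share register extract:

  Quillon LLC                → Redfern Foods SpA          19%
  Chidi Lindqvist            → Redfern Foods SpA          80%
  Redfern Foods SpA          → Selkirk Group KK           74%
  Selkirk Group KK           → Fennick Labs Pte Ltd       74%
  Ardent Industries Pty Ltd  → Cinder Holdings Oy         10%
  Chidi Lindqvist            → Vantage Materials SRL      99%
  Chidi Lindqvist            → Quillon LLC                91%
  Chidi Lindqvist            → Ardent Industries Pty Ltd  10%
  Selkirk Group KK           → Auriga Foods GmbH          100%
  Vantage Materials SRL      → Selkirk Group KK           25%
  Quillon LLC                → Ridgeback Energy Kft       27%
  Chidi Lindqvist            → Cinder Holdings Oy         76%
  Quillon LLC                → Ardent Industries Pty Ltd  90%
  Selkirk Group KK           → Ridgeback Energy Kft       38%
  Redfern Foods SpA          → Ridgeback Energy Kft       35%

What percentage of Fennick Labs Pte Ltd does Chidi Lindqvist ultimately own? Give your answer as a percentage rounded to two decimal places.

Chidi reaches Fennick along 3 paths.
Via Vantage → Selkirk: 99% × 25% × 74% = 18.315%.
Via Quillon → Redfern → Selkirk: 91% × 19% × 74% × 74% = 9.468004%.
Via Redfern → Selkirk: 80% × 74% × 74% = 43.808%.
Total: 18.315% + 9.468004% + 43.808% = 71.591004%.
Rounded: 71.59%.

71.59%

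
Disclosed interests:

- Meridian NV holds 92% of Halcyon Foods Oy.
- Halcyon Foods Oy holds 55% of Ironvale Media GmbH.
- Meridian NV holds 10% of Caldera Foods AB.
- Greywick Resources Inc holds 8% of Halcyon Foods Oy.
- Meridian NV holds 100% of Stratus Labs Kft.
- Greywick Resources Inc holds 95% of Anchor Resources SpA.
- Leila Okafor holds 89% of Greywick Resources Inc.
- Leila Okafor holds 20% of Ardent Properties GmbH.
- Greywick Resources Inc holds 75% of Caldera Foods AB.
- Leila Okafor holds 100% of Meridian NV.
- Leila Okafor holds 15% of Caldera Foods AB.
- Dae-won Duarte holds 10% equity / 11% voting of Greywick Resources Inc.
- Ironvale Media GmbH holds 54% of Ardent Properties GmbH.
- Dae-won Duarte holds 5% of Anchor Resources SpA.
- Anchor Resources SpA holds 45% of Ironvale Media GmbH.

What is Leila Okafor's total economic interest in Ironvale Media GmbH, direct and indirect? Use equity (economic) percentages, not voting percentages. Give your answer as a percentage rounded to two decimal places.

Leila reaches Ironvale along 3 paths.
Via Greywick → Anchor: 89% × 95% × 45% = 38.0475%.
Via Greywick → Halcyon: 89% × 8% × 55% = 3.916%.
Via Meridian → Halcyon: 100% × 92% × 55% = 50.6%.
Total: 38.0475% + 3.916% + 50.6% = 92.5635%.
Rounded: 92.56%.

92.56%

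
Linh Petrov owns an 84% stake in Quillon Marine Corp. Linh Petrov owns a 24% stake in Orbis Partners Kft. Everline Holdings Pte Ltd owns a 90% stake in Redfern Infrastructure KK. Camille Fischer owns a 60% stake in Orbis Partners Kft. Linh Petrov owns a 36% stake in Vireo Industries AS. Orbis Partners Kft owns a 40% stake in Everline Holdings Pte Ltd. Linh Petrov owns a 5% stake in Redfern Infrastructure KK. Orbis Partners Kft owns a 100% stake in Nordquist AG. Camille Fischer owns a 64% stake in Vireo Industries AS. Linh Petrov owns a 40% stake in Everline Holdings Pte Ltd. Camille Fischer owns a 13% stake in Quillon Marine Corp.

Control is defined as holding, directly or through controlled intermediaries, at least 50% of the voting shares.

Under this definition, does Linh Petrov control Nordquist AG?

Linh holds 84% of Quillon, so Linh controls Quillon.
Neither Linh nor any entity Linh controls holds any voting interest in Nordquist.
So Linh does not control Nordquist.

No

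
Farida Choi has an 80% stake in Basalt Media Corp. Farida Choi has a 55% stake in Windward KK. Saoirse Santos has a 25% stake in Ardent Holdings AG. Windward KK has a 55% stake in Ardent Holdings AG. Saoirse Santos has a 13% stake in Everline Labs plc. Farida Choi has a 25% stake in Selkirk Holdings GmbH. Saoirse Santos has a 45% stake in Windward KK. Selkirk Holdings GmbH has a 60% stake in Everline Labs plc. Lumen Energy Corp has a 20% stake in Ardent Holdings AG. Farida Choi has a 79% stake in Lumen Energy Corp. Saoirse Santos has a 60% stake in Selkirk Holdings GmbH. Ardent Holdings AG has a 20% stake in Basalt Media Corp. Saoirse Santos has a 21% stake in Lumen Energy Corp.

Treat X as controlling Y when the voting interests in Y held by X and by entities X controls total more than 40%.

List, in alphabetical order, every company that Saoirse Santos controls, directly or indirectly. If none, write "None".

Saoirse holds 60% of Selkirk, so Saoirse controls Selkirk.
Saoirse holds 45% of Windward, so Saoirse controls Windward.
Selkirk and Saoirse together hold 60% + 13% = 73% of Everline, so Saoirse controls Everline.
Saoirse and Windward together hold 25% + 55% = 80% of Ardent, so Saoirse controls Ardent.
No other company's threshold is met.

Ardent Holdings AG, Everline Labs plc, Selkirk Holdings GmbH, Windward KK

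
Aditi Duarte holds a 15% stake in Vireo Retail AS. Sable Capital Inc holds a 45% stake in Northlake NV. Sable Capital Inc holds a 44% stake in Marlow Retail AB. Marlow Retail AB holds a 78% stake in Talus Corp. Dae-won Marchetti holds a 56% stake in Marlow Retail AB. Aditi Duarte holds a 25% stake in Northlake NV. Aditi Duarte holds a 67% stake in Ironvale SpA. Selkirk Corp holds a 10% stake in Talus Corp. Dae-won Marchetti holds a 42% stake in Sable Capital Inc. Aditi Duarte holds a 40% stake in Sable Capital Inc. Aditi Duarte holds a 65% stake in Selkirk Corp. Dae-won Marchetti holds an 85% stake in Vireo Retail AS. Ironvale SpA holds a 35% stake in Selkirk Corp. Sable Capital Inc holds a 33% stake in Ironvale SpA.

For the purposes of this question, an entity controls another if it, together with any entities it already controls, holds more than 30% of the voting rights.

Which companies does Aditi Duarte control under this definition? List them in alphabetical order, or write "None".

Ironvale SpA, Marlow Retail AB, Northlake NV, Sable Capital Inc, Selkirk Corp, Talus Corp

Aditi holds 40% of Sable, so Aditi controls Sable.
Aditi and Sable together hold 67% + 33% = 100% of Ironvale, so Aditi controls Ironvale.
Aditi and Sable together hold 25% + 45% = 70% of Northlake, so Aditi controls Northlake.
Aditi and Ironvale together hold 65% + 35% = 100% of Selkirk, so Aditi controls Selkirk.
Sable holds 44% of Marlow, so Aditi controls Marlow.
Selkirk and Marlow together hold 10% + 78% = 88% of Talus, so Aditi controls Talus.
No other company's threshold is met.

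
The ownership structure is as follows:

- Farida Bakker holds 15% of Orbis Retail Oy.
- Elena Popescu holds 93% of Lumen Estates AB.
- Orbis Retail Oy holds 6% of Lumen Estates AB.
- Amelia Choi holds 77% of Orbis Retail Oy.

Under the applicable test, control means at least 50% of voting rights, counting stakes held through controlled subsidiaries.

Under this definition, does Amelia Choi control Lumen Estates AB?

Amelia holds 77% of Orbis, so Amelia controls Orbis.
In Lumen, Amelia's side holds only 6%, not ≥ 50%.
So Amelia does not control Lumen.

No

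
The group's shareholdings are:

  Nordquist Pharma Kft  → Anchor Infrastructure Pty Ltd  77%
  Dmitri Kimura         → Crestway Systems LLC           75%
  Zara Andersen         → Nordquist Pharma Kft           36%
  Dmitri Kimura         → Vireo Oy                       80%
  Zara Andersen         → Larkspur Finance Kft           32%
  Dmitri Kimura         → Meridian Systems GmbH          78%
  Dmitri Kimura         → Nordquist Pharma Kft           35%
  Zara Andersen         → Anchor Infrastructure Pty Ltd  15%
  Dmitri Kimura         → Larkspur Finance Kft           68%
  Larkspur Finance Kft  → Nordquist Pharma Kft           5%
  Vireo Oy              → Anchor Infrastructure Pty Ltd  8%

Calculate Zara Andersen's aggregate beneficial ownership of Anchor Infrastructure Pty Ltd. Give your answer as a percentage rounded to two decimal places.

43.95%

Zara reaches Anchor along 3 paths.
Direct stake: 15% = 15%.
Via Larkspur → Nordquist: 32% × 5% × 77% = 1.232%.
Via Nordquist: 36% × 77% = 27.72%.
Total: 15% + 1.232% + 27.72% = 43.952%.
Rounded: 43.95%.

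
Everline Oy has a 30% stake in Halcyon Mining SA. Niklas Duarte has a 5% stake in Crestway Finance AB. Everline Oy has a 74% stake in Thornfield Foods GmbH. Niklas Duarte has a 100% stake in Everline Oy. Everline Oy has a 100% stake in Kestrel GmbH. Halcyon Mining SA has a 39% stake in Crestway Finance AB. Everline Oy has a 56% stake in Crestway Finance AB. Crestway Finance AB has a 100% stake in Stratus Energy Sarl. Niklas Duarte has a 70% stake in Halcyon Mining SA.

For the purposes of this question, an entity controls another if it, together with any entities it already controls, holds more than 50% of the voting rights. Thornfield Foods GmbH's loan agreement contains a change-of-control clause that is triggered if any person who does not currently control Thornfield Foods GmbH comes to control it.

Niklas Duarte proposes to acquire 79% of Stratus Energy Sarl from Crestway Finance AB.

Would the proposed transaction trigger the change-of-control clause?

No

The purchase adds only to Niklas's holdings (Crestway's stake shrinks), so Niklas is the only person who could newly come to control Thornfield.
Niklas holds 100% of Everline, so Niklas controls Everline.
Everline holds 74% of Thornfield, so Niklas controls Thornfield.
So Niklas already controls Thornfield before the transaction.
After the purchase, Niklas holds 79% of Stratus directly, and Crestway's stake falls to 21%.
Niklas controlled Thornfield already, so this is not a new person acquiring control; every other person's position is unchanged or reduced.
No new person acquires control, so the clause is not triggered.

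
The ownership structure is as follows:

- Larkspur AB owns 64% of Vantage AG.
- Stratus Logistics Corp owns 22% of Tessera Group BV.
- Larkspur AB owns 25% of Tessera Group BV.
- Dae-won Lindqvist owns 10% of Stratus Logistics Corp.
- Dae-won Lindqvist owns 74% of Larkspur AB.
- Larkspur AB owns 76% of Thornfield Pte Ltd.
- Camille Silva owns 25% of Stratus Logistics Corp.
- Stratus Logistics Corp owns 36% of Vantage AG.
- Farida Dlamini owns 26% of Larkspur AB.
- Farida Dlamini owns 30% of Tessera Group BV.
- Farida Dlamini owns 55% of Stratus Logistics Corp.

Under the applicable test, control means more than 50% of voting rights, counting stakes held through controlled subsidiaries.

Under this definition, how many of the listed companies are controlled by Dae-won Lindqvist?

Dae-won holds 74% of Larkspur, so Dae-won controls Larkspur.
Larkspur holds 64% of Vantage, so Dae-won controls Vantage.
Larkspur holds 76% of Thornfield, so Dae-won controls Thornfield.
No other company's threshold is met.
Dae-won controls 3 companies.

3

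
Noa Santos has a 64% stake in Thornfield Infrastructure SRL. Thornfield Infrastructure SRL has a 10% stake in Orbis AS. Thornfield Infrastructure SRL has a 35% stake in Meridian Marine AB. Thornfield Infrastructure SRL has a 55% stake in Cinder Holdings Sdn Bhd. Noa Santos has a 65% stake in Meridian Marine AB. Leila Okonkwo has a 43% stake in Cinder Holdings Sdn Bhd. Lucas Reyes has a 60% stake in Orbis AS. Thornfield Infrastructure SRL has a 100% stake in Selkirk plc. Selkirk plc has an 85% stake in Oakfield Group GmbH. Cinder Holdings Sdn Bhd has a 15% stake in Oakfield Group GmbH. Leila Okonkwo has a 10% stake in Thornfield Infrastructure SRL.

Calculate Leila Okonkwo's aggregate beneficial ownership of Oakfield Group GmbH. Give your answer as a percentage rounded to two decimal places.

Leila reaches Oakfield along 3 paths.
Via Thornfield → Selkirk: 10% × 100% × 85% = 8.5%.
Via Thornfield → Cinder: 10% × 55% × 15% = 0.825%.
Via Cinder: 43% × 15% = 6.45%.
Total: 8.5% + 0.825% + 6.45% = 15.775%.
Rounded: 15.78%.

15.78%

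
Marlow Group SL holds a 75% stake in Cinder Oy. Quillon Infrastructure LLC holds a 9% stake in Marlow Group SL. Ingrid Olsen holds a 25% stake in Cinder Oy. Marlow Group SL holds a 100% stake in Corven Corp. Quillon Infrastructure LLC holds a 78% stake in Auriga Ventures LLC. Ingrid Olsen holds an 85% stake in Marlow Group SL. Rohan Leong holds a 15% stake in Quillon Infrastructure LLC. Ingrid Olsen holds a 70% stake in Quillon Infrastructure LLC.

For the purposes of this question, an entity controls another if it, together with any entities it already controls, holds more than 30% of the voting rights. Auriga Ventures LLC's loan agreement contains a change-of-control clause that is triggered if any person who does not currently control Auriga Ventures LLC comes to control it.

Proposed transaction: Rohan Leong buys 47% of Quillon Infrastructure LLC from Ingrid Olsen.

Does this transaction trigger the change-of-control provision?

Yes

The purchase adds only to Rohan's holdings (Ingrid's stake shrinks), so Rohan is the only person who could newly come to control Auriga.
Rohan's largest direct stake is 15% in Quillon, which does not meet the threshold, so Rohan controls no company.
Neither Rohan nor any entity Rohan controls holds any voting interest in Auriga.
So before the transaction, Rohan does not control Auriga.
After the purchase, Rohan's direct stake in Quillon rises to 15% + 47% = 62%, and Ingrid's stake falls to 23%.
Rohan holds 62% of Quillon, so Rohan controls Quillon.
Quillon holds 78% of Auriga, so Rohan controls Auriga.
Rohan did not control Auriga before and does after, so the clause is triggered.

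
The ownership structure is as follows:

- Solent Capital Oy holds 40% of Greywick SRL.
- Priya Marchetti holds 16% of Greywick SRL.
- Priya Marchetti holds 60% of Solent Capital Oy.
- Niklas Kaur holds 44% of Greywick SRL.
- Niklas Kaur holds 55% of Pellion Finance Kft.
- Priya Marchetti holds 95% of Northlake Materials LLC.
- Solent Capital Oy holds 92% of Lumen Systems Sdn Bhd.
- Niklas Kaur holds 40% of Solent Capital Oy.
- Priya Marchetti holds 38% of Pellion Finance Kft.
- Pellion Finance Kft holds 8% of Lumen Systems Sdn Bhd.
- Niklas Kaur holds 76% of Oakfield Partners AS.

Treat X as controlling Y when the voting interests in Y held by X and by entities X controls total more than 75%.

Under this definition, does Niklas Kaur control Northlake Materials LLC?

No

Niklas holds 76% of Oakfield, so Niklas controls Oakfield.
Neither Niklas nor any entity Niklas controls holds any voting interest in Northlake.
So Niklas does not control Northlake.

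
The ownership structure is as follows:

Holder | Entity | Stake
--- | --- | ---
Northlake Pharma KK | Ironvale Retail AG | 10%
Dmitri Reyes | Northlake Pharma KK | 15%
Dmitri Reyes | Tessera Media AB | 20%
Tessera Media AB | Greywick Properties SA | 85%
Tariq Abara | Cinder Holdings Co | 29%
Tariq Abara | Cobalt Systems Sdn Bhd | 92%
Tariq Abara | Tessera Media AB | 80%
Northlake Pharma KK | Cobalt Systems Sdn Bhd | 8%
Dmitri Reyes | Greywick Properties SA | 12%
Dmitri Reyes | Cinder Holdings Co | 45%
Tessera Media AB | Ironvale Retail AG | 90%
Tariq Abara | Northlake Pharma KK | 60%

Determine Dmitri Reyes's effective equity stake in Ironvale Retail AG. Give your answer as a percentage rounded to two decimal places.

Dmitri reaches Ironvale along 2 paths.
Via Tessera: 20% × 90% = 18%.
Via Northlake: 15% × 10% = 1.5%.
Total: 18% + 1.5% = 19.5%.
Rounded: 19.50%.

19.50%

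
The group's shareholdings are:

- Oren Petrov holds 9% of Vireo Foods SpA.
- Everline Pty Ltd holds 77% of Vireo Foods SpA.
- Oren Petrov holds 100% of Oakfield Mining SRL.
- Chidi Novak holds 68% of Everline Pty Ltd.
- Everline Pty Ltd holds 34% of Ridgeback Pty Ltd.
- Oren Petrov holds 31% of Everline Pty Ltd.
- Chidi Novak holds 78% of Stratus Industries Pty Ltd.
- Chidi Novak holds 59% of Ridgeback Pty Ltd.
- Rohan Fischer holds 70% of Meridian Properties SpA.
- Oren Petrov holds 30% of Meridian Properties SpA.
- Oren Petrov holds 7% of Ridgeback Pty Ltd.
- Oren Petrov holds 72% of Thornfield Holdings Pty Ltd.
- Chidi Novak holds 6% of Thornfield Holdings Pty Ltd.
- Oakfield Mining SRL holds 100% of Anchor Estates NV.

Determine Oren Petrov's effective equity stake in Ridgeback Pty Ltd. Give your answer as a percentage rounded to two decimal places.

Oren reaches Ridgeback along 2 paths.
Via Everline: 31% × 34% = 10.54%.
Direct stake: 7% = 7%.
Total: 10.54% + 7% = 17.54%.

17.54%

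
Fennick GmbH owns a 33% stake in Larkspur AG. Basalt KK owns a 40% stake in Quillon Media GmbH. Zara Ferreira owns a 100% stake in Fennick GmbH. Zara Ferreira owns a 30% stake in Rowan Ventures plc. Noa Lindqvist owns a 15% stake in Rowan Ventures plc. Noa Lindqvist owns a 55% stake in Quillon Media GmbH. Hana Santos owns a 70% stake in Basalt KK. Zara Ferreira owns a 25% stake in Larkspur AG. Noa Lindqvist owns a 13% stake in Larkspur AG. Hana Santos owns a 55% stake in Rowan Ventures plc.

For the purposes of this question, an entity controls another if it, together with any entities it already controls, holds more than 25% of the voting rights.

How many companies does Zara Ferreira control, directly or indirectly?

Zara holds 100% of Fennick, so Zara controls Fennick.
Zara holds 30% of Rowan, so Zara controls Rowan.
Fennick and Zara together hold 33% + 25% = 58% of Larkspur, so Zara controls Larkspur.
No other company's threshold is met.
Zara controls 3 companies.

3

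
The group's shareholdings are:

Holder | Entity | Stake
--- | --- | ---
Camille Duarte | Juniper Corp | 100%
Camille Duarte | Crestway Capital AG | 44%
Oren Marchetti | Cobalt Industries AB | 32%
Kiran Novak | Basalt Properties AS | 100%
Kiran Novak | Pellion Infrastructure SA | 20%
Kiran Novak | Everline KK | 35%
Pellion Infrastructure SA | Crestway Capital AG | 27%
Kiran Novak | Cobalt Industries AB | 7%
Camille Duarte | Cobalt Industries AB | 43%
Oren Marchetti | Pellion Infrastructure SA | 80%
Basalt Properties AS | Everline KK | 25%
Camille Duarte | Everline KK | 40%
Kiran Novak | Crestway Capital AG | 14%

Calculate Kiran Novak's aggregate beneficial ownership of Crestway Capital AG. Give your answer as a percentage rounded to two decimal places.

19.40%

Kiran reaches Crestway along 2 paths.
Via Pellion: 20% × 27% = 5.4%.
Direct stake: 14% = 14%.
Total: 5.4% + 14% = 19.4%.
Rounded: 19.40%.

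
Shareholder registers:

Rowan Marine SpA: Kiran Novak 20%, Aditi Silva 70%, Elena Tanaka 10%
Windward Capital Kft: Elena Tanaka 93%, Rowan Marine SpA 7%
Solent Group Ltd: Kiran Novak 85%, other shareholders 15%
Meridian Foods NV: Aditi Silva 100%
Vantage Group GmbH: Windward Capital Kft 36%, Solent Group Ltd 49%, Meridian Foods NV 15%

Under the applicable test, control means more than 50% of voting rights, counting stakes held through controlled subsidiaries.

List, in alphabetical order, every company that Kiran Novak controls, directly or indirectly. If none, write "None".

Solent Group Ltd

Kiran holds 85% of Solent, so Kiran controls Solent.
No other company's threshold is met.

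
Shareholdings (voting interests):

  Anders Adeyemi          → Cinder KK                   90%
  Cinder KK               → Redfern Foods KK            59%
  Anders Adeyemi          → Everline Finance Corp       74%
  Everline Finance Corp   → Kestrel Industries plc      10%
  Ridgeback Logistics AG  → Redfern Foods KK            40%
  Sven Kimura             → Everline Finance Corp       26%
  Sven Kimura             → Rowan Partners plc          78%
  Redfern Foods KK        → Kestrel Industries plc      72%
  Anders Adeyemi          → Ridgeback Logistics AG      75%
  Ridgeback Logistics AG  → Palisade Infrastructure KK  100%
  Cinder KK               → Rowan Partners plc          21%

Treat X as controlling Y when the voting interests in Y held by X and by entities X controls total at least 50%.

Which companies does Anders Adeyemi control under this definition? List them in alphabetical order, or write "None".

Cinder KK, Everline Finance Corp, Kestrel Industries plc, Palisade Infrastructure KK, Redfern Foods KK, Ridgeback Logistics AG

Anders holds 74% of Everline, so Anders controls Everline.
Anders holds 90% of Cinder, so Anders controls Cinder.
Anders holds 75% of Ridgeback, so Anders controls Ridgeback.
Ridgeback holds 100% of Palisade, so Anders controls Palisade.
Cinder and Ridgeback together hold 59% + 40% = 99% of Redfern, so Anders controls Redfern.
Everline and Redfern together hold 10% + 72% = 82% of Kestrel, so Anders controls Kestrel.
No other company's threshold is met.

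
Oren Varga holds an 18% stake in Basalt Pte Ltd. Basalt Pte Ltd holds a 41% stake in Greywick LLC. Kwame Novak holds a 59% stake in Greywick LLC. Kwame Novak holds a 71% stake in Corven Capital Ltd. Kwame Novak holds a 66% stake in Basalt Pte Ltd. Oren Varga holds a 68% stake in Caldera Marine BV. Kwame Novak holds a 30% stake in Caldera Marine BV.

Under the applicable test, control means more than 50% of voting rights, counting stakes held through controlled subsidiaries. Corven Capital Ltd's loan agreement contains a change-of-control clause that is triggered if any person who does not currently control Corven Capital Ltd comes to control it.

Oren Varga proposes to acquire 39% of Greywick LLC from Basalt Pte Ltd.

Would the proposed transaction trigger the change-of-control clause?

No

The purchase adds only to Oren's holdings (Basalt's stake shrinks), so Oren is the only person who could newly come to control Corven.
Oren holds 68% of Caldera, so Oren controls Caldera.
Neither Oren nor any entity Oren controls holds any voting interest in Corven.
So before the transaction, Oren does not control Corven.
After the purchase, Oren holds 39% of Greywick directly, and Basalt's stake falls to 2%.
Oren's side now holds 39% of Greywick, not > 50%, so Oren still does not control Greywick.
After the transaction, neither Oren nor any entity Oren controls holds a voting interest in Corven, so Oren still does not control it.
No new person acquires control, so the clause is not triggered.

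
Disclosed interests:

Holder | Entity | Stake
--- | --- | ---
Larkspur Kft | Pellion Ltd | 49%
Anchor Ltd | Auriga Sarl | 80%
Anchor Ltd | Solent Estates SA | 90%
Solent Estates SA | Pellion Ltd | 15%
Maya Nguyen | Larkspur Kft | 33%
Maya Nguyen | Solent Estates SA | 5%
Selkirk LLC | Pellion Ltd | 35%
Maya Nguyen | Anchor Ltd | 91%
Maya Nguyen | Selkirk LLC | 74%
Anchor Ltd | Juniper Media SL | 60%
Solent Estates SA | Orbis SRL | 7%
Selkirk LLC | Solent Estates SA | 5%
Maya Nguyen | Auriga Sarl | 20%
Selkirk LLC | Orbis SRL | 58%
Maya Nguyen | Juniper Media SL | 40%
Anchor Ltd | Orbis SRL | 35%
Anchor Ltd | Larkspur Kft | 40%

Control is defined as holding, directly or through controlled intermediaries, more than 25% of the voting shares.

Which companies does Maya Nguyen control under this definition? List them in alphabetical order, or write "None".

Anchor Ltd, Auriga Sarl, Juniper Media SL, Larkspur Kft, Orbis SRL, Pellion Ltd, Selkirk LLC, Solent Estates SA

Maya holds 91% of Anchor, so Maya controls Anchor.
Maya holds 74% of Selkirk, so Maya controls Selkirk.
Maya and Anchor and Selkirk together hold 5% + 90% + 5% = 100% of Solent, so Maya controls Solent.
Anchor and Maya together hold 40% + 33% = 73% of Larkspur, so Maya controls Larkspur.
Maya and Anchor together hold 40% + 60% = 100% of Juniper, so Maya controls Juniper.
Selkirk and Larkspur and Solent together hold 35% + 49% + 15% = 99% of Pellion, so Maya controls Pellion.
Maya and Anchor together hold 20% + 80% = 100% of Auriga, so Maya controls Auriga.
Anchor and Selkirk and Solent together hold 35% + 58% + 7% = 100% of Orbis, so Maya controls Orbis.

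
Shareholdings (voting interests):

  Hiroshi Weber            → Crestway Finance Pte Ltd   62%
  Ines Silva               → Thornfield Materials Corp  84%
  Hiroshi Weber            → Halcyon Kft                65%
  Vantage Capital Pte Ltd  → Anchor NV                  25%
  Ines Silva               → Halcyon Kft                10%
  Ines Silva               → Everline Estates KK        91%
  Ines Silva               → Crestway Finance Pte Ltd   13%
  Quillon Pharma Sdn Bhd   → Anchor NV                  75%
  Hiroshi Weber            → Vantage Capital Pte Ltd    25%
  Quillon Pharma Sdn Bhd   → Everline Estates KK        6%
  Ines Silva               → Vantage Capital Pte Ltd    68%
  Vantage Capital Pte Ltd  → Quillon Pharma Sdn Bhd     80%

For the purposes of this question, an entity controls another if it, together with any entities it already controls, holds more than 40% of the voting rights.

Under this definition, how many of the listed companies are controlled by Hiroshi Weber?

Hiroshi holds 65% of Halcyon, so Hiroshi controls Halcyon.
Hiroshi holds 62% of Crestway, so Hiroshi controls Crestway.
No other company's threshold is met.
Hiroshi controls 2 companies.

2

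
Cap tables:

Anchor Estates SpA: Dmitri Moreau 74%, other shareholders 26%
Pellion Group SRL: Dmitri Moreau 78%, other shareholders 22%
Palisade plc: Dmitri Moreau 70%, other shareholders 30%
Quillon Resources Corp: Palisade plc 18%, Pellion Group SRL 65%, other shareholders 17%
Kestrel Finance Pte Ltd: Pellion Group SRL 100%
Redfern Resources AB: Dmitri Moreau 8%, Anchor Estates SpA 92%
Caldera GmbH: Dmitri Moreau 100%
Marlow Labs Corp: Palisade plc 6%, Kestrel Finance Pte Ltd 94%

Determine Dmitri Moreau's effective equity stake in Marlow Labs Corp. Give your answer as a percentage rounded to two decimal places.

77.52%

Dmitri reaches Marlow along 2 paths.
Via Palisade: 70% × 6% = 4.2%.
Via Pellion → Kestrel: 78% × 100% × 94% = 73.32%.
Total: 4.2% + 73.32% = 77.52%.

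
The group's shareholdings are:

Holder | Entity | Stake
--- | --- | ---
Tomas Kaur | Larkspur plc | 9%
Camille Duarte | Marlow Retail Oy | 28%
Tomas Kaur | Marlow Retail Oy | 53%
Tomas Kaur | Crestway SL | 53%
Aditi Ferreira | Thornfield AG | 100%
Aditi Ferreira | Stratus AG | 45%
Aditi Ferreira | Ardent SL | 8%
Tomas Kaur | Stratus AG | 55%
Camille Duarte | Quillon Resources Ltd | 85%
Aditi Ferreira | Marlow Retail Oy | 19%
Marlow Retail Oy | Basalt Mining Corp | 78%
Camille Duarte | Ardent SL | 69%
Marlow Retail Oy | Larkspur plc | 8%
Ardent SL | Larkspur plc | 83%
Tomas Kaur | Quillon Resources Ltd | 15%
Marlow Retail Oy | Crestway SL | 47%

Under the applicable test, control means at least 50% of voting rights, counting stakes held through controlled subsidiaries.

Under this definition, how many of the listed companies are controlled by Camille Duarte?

Camille holds 69% of Ardent, so Camille controls Ardent.
Ardent holds 83% of Larkspur, so Camille controls Larkspur.
Camille holds 85% of Quillon, so Camille controls Quillon.
No other company's threshold is met.
Camille controls 3 companies.

3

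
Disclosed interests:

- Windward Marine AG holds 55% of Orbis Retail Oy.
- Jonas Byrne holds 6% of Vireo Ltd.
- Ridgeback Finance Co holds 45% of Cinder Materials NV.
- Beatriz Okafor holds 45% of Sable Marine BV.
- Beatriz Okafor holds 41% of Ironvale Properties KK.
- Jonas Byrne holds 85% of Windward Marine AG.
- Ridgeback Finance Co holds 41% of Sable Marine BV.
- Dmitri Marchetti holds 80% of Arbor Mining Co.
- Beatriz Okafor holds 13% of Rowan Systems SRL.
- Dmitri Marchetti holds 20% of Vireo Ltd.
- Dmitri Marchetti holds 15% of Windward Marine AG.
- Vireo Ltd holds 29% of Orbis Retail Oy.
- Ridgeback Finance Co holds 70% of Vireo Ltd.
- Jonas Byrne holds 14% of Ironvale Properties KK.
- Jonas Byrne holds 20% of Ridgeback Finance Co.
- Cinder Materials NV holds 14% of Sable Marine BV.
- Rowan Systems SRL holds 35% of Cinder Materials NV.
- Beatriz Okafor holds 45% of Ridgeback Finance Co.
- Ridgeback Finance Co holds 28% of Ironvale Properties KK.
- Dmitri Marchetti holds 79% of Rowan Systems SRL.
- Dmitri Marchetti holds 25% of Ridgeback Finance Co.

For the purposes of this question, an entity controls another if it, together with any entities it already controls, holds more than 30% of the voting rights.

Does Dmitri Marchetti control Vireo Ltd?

No

Dmitri holds 79% of Rowan, so Dmitri controls Rowan.
Rowan holds 35% of Cinder, so Dmitri controls Cinder.
Dmitri holds 80% of Arbor, so Dmitri controls Arbor.
In Vireo, Dmitri's side holds only 20%, not > 30%.
So Dmitri does not control Vireo.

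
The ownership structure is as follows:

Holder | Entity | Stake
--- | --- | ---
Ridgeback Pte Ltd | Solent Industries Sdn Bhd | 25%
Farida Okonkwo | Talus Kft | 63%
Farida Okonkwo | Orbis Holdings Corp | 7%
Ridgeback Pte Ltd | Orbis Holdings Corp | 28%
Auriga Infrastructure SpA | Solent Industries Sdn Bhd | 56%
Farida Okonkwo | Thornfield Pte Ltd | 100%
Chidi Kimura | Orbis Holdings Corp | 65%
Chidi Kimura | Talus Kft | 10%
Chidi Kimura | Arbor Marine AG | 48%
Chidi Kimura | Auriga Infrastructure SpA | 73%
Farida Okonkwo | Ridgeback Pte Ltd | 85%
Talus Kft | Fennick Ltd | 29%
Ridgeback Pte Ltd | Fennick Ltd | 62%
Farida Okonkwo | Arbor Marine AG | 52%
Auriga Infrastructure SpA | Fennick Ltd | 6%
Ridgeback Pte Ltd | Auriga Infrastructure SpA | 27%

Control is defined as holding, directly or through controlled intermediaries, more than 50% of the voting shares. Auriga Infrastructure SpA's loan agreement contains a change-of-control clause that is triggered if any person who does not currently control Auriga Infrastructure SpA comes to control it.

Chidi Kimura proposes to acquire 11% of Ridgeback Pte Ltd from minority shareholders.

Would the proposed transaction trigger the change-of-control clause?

No

The purchase changes only Chidi's holdings, so Chidi is the only person who could newly come to control Auriga.
Chidi holds 73% of Auriga, so Chidi controls Auriga.
So Chidi already controls Auriga before the transaction.
After the purchase, Chidi holds 11% of Ridgeback directly.
Chidi controlled Auriga already, so this is not a new person acquiring control; every other person's position is unchanged or reduced.
No new person acquires control, so the clause is not triggered.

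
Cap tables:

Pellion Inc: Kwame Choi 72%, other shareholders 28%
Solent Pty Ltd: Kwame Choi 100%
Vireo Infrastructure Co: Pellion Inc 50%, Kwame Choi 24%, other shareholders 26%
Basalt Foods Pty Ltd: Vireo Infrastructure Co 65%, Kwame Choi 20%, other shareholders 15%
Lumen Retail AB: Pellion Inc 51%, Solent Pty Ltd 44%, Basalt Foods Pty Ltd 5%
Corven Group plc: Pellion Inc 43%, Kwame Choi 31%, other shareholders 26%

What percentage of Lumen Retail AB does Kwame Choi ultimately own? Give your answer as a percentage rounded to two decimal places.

83.67%

Kwame reaches Lumen along 5 paths.
Via Pellion: 72% × 51% = 36.72%.
Via Solent: 100% × 44% = 44%.
Via Pellion → Vireo → Basalt: 72% × 50% × 65% × 5% = 1.17%.
Via Vireo → Basalt: 24% × 65% × 5% = 0.78%.
Via Basalt: 20% × 5% = 1%.
Total: 36.72% + 44% + 1.17% + 0.78% + 1% = 83.67%.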